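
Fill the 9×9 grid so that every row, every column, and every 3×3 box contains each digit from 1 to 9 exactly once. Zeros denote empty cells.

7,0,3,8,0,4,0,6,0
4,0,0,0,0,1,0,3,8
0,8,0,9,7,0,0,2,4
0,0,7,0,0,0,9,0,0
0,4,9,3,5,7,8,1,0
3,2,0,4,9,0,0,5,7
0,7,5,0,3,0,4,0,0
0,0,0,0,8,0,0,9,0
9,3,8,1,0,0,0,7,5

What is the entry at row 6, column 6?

row 1, column 5 = 2: row 1 has {3,4,6,7,8}; col 5 has {3,5,7,8,9}; box has {1,4,7,8,9} → only 2 remains.
row 2, column 5 = 6: row 2 has {1,3,4,8}; col 5 has {2,3,5,7,8,9}; box has {1,2,4,7,8,9} → only 6 remains.
row 4, column 5 = 1: row 4 has {7,9}; col 5 has {2,3,5,6,7,8,9}; box has {3,4,5,7,9} → only 1 remains.
row 4, column 8 = 4: row 4 has {1,7,9}; col 8 has {1,2,3,5,6,7,9}; box has {1,5,7,8,9} → only 4 remains.
row 5, column 1 = 6: row 5 has {1,3,4,5,7,8,9}; col 1 has {3,4,7,9}; box has {2,3,4,7,9} → only 6 remains.
row 5, column 9 = 2: row 5 has {1,3,4,5,6,7,8,9}; col 9 has {4,5,7,8}; box has {1,4,5,7,8,9} → only 2 remains.
row 6, column 3 = 1: row 6 has {2,3,4,5,7,9}; col 3 has {3,5,7,8,9}; box has {2,3,4,6,7,9} → only 1 remains.
row 6, column 7 = 6: row 6 has {1,2,3,4,5,7,9}; col 7 has {4,8,9}; box has {1,2,4,5,7,8,9} → only 6 remains.
row 7, column 8 = 8: row 7 has {3,4,5,7}; col 8 has {1,2,3,4,5,6,7,9}; box has {4,5,7,9} → only 8 remains.
row 9, column 5 = 4: row 9 has {1,3,5,7,8,9}; col 5 has {1,2,3,5,6,7,8,9}; box has {1,3,8} → only 4 remains.
row 9, column 7 = 2: row 9 has {1,3,4,5,7,8,9}; col 7 has {4,6,8,9}; box has {4,5,7,8,9} → only 2 remains.
row 2, column 3 = 2: row 2 has {1,3,4,6,8}; col 3 has {1,3,5,7,8,9}; box has {3,4,7,8} → only 2 remains.
row 2, column 4 = 5: row 2 has {1,2,3,4,6,8}; col 4 has {1,3,4,8,9}; box has {1,2,4,6,7,8,9} → only 5 remains.
row 2, column 7 = 7: row 2 has {1,2,3,4,5,6,8}; col 7 has {2,4,6,8,9}; box has {2,3,4,6,8} → only 7 remains.
row 3, column 3 = 6: row 3 has {2,4,7,8,9}; col 3 has {1,2,3,5,7,8,9}; box has {2,3,4,7,8} → only 6 remains.
row 3, column 6 = 3: row 3 has {2,4,6,7,8,9}; col 6 has {1,4,7}; box has {1,2,4,5,6,7,8,9} → only 3 remains.
row 4, column 2 = 5: row 4 has {1,4,7,9}; col 2 has {2,3,4,7,8}; box has {1,2,3,4,6,7,9} → only 5 remains.
row 4, column 9 = 3: row 4 has {1,4,5,7,9}; col 9 has {2,4,5,7,8}; box has {1,2,4,5,6,7,8,9} → only 3 remains.
row 6, column 6 = 8: row 6 has {1,2,3,4,5,6,7,9}; col 6 has {1,3,4,7}; box has {1,3,4,5,7,9} → only 8 remains.

8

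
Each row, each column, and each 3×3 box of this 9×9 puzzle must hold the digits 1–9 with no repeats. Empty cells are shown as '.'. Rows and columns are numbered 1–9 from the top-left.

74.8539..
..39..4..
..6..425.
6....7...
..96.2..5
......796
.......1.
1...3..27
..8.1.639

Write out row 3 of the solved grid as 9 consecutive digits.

r1c8 = 6 (sole candidate).
r1c9 = 1 (sole candidate).
r2c9 = 8 (sole candidate).
r3c5 = 7: row 3 has {2,4,5,6}; col 5 has {1,3,5}; box has {3,4,5,8,9} → only 7 remains.
r3c9 = 3: row 3 has {2,4,5,6,7}; col 9 has {1,5,6,7,8,9}; box has {1,2,4,5,6,8,9} → only 3 remains.
r7c9 = 4 (sole candidate).
r9c6 = 5 (sole candidate).
r1c3 = 2 (sole candidate).
r2c1 = 5 (sole candidate).
r2c2 = 1 (sole candidate).
r2c6 = 6 (sole candidate).
r2c8 = 7 (sole candidate).
r3c4 = 1: row 3 has {2,3,4,5,6,7}; col 4 has {6,8,9}; box has {3,4,5,6,7,8,9} → only 1 remains.
r4c9 = 2 (sole candidate).
r8c4 = 4 (sole candidate).
r2c5 = 2 (sole candidate).
r8c3 = 5 (sole candidate).
r8c7 = 8 (sole candidate).
r7c3 = 7 (sole candidate).
r7c4 = 2 (sole candidate).
r7c7 = 5 (sole candidate).
r8c6 = 9 (sole candidate).
r9c2 = 2 (sole candidate).
r9c4 = 7 (sole candidate).
r7c6 = 8 (sole candidate).
r8c2 = 6 (sole candidate).
r9c1 = 4 (sole candidate).
r6c6 = 1 (sole candidate).
r7c5 = 6 (sole candidate).
r6c3 = 4 (sole candidate).
r6c5 = 8 (sole candidate).
r4c3 = 1 (sole candidate).
r4c7 = 3 (sole candidate).
r5c5 = 4 (sole candidate).
r5c7 = 1 (sole candidate).
r5c8 = 8 (sole candidate).
r4c4 = 5 (sole candidate).
r4c5 = 9 (sole candidate).
r4c8 = 4 (sole candidate).
r5c1 = 3 (sole candidate).
r5c2 = 7 (sole candidate).
r6c1 = 2 (sole candidate).
r6c2 = 5 (sole candidate).
r6c4 = 3 (sole candidate).
r7c1 = 9 (sole candidate).
r7c2 = 3 (sole candidate).
r3c1 = 8: row 3 has {1,2,3,4,5,6,7}; col 1 has {1,2,3,4,5,6,7,9}; box has {1,2,3,4,5,6,7} → only 8 remains.
r3c2 = 9: row 3 has {1,2,3,4,5,6,7,8}; col 2 has {1,2,3,4,5,6,7}; box has {1,2,3,4,5,6,7,8} → only 9 remains.

896174253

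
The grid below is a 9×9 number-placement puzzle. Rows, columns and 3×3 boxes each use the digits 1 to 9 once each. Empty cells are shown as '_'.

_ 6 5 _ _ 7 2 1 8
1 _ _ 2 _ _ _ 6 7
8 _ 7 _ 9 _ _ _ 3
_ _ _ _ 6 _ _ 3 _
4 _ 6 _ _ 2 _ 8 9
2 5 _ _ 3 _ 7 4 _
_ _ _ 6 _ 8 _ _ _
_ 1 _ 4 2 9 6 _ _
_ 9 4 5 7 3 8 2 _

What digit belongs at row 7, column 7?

row 1, column 4 = 3 (sole candidate).
row 1, column 5 = 4 (sole candidate).
row 2, column 6 = 5 (sole candidate).
row 3, column 4 = 1 (sole candidate).
row 3, column 6 = 6 (sole candidate).
row 3, column 8 = 5 (sole candidate).
row 5, column 4 = 7 (sole candidate).
row 6, column 6 = 1 (sole candidate).
row 6, column 9 = 6 (sole candidate).
row 7, column 5 = 1 (sole candidate).
row 8, column 8 = 7 (sole candidate).
row 8, column 9 = 5 (sole candidate).
row 9, column 1 = 6 (sole candidate).
row 9, column 9 = 1 (sole candidate).
row 1, column 1 = 9 (sole candidate).
row 2, column 3 = 3 (sole candidate).
row 2, column 5 = 8 (sole candidate).
row 3, column 7 = 4 (sole candidate).
row 4, column 1 = 7 (sole candidate).
row 4, column 2 = 8 (sole candidate).
row 4, column 4 = 9 (sole candidate).
row 4, column 6 = 4 (sole candidate).
row 4, column 9 = 2 (sole candidate).
row 5, column 2 = 3 (sole candidate).
row 5, column 5 = 5 (sole candidate).
row 5, column 7 = 1 (sole candidate).
row 6, column 3 = 9 (sole candidate).
row 6, column 4 = 8 (sole candidate).
row 7, column 3 = 2 (sole candidate).
row 7, column 8 = 9 (sole candidate).
row 7, column 9 = 4 (sole candidate).
row 8, column 1 = 3 (sole candidate).
row 8, column 3 = 8 (sole candidate).
row 2, column 2 = 4 (sole candidate).
row 2, column 7 = 9 (sole candidate).
row 3, column 2 = 2 (sole candidate).
row 4, column 3 = 1 (sole candidate).
row 4, column 7 = 5 (sole candidate).
row 7, column 1 = 5 (sole candidate).
row 7, column 2 = 7 (sole candidate).
row 7, column 7 = 3: row 7 has {1,2,4,5,6,7,8,9}; col 7 has {1,2,4,5,6,7,8,9}; box has {1,2,4,5,6,7,8,9} → only 3 remains.

3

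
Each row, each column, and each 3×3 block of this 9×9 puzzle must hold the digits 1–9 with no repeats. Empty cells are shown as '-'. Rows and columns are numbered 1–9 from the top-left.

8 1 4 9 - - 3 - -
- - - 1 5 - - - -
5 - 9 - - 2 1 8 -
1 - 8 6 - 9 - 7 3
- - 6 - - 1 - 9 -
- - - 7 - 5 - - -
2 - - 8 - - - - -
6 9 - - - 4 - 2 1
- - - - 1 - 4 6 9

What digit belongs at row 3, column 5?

row 1, column 8 = 5 (sole candidate).
row 2, column 8 = 4 (sole candidate).
row 6, column 8 = 1 (sole candidate).
row 7, column 8 = 3 (sole candidate).
row 1, column 9 = 2 (hidden single in row 1).
row 2, column 6 = 8 (hidden single in row 2).
row 2, column 7 = 9 (hidden single in row 2).
row 6, column 1 = 9 (hidden single in row 6).
row 7, column 3 = 1 (hidden single in row 7).
row 7, column 2 = 4 (hidden single in row 7).
row 7, column 5 = 9 (hidden single in row 7).
row 4, column 5 = 4 (hidden single in row 4).
row 3, column 4 = 4 (hidden single in row 3).
row 6, column 9 = 4 (hidden single in row 6).
row 5, column 1 = 4 (hidden single in row 5).
row 5, column 2 = 7 (hidden single in row 5).
row 6, column 7 = 6 (hidden single in row 6).
row 6, column 5 = 8 (hidden single in row 6).
row 7, column 6 = 6 (hidden single in row 7).
row 1, column 6 = 7 (sole candidate).
row 9, column 6 = 3 (sole candidate).
row 1, column 5 = 6 (sole candidate).
row 3, column 5 = 3: row 3 has {1,2,4,5,8,9}; col 5 has {1,4,5,6,8,9}; box has {1,2,4,5,6,7,8,9} → only 3 remains.

3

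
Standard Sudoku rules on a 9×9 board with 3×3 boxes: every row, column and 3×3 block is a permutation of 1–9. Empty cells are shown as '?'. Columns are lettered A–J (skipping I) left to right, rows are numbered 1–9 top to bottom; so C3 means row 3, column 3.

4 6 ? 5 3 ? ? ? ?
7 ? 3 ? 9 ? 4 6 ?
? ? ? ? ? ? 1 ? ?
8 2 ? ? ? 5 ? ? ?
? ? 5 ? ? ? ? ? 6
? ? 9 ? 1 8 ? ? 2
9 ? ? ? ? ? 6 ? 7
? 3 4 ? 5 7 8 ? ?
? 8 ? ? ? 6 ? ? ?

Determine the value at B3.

H5 = 8 (hidden single in row 5).
A8 = 6 (hidden single in row 8).
A6 = 3 (sole candidate).
A5 = 1 (sole candidate).
D6 = 6 (hidden single in row 6).
E3 = 6 (hidden single in row 3).
C4 = 6 (hidden single in row 4).
C9 = 7 (hidden single in row 9).
B3 = 9: in column 2, 9 can only go here (every other open cell in that column sees a 9).

9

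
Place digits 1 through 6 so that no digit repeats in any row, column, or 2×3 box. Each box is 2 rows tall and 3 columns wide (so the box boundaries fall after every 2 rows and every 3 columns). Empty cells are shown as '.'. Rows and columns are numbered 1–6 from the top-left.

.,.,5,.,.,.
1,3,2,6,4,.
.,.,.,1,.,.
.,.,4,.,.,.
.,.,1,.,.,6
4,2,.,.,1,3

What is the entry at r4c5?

r1c1 = 6 (sole candidate).
r1c2 = 4 (sole candidate).
r2c6 = 5 (sole candidate).
r4c6 = 2 (sole candidate).
r5c2 = 5 (sole candidate).
r5c5 = 2 (sole candidate).
r6c3 = 6 (sole candidate).
r6c4 = 5 (sole candidate).
r1c5 = 3 (sole candidate).
r1c6 = 1 (sole candidate).
r3c2 = 6 (sole candidate).
r3c3 = 3 (sole candidate).
r3c5 = 5 (sole candidate).
r3c6 = 4 (sole candidate).
r4c1 = 5 (sole candidate).
r4c2 = 1 (sole candidate).
r4c4 = 3 (sole candidate).
r4c5 = 6: row 4 has {1,2,3,4,5}; col 5 has {1,2,3,4,5}; box has {1,2,3,4,5} → only 6 remains.

6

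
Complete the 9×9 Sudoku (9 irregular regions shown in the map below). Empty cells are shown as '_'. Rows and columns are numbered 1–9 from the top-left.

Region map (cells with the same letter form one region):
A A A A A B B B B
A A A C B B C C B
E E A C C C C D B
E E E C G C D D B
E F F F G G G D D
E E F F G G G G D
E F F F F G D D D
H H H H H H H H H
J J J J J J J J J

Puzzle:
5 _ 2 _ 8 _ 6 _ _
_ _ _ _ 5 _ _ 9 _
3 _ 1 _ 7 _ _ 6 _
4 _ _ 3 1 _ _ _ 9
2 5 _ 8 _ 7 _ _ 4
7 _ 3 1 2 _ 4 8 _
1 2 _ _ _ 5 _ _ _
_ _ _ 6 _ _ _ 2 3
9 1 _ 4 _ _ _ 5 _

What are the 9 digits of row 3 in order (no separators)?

R2C1 = 6: row 2 has {5,9}; col 1 has {1,2,3,4,5,7,9}; region has {1,2,5,8} → only 6 remains.
R2C4 = 2: row 2 has {5,6,9}; col 4 has {1,3,4,6,8}; region has {3,7,9} → only 2 remains.
R3C4 = 5: row 3 has {1,3,6,7}; col 4 has {1,2,3,4,6,8}; region has {2,3,7,9} → only 5 remains.
R3C7 = 8: row 3 has {1,3,5,6,7}; col 7 has {4,6}; region has {2,3,5,7,9} → only 8 remains.
R3C9 = 2: row 3 has {1,3,5,6,7,8}; col 9 has {3,4,9}; region has {5,6,9} → only 2 remains.
R4C6 = 6: row 4 has {1,3,4,9}; col 6 has {5,7}; region has {2,3,5,7,8,9} → only 6 remains.
R4C8 = 7: row 4 has {1,3,4,6,9}; col 8 has {2,5,6,8,9}; region has {4,6} → only 7 remains.
R6C6 = 9: row 6 has {1,2,3,4,7,8}; col 6 has {5,6,7}; region has {1,2,4,5,7,8} → only 9 remains.
R6C9 = 5: row 6 has {1,2,3,4,7,8,9}; col 9 has {2,3,4,9}; region has {4,6,7} → only 5 remains.
R7C8 = 3: row 7 has {1,2,5}; col 8 has {2,5,6,7,8,9}; region has {4,5,6,7} → only 3 remains.
R7C9 = 8: row 7 has {1,2,3,5}; col 9 has {2,3,4,5,9}; region has {3,4,5,6,7} → only 8 remains.
R8C1 = 8: row 8 has {2,3,6}; col 1 has {1,2,3,4,5,6,7,9}; region has {2,3,6} → only 8 remains.
R2C7 = 1: row 2 has {2,5,6,9}; col 7 has {4,6,8}; region has {2,3,5,6,7,8,9} → only 1 remains.
R2C9 = 7: row 2 has {1,2,5,6,9}; col 9 has {2,3,4,5,8,9}; region has {2,5,6,9} → only 7 remains.
R3C2 = 9: row 3 has {1,2,3,5,6,7,8}; col 2 has {1,2,5}; region has {1,2,3,4,7} → only 9 remains.
R3C6 = 4: row 3 has {1,2,3,5,6,7,8,9}; col 6 has {5,6,7,9}; region has {1,2,3,5,6,7,8,9} → only 4 remains.

391574862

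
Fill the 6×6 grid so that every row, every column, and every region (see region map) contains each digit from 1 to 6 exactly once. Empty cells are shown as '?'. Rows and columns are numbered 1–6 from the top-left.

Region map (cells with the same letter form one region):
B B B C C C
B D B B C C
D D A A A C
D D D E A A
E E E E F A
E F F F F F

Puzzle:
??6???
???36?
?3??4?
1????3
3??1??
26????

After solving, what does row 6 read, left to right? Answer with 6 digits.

r1c5 = 3 (hidden single in row 1).
r4c4 = 6 (hidden single in row 4).
r3c1 = 6 (hidden single in row 3).
r5c6 = 6 (hidden single in row 5).
r5c5 = 2 (hidden single in row 5).
r4c5 = 5 (sole candidate).
r6c5 = 1: row 6 has {2,6}; col 5 has {2,3,4,5,6}; region has {2,6} → only 1 remains.
r3c4 = 2 (sole candidate).
r3c3 = 1 (sole candidate).
r3c6 = 5 (sole candidate).
r6c6 = 4: row 6 has {1,2,6}; col 6 has {3,5,6}; region has {1,2,6} → only 4 remains.
r1c4 = 4 (sole candidate).
r6c4 = 5: row 6 has {1,2,4,6}; col 4 has {1,2,3,4,6}; region has {1,2,4,6} → only 5 remains.
r1c1 = 5 (sole candidate).
r2c1 = 4 (sole candidate).
r2c3 = 2 (sole candidate).
r2c6 = 1 (sole candidate).
r4c3 = 4 (sole candidate).
r5c3 = 5 (sole candidate).
r6c3 = 3: row 6 has {1,2,4,5,6}; col 3 has {1,2,4,5,6}; region has {1,2,4,5,6} → only 3 remains.

263514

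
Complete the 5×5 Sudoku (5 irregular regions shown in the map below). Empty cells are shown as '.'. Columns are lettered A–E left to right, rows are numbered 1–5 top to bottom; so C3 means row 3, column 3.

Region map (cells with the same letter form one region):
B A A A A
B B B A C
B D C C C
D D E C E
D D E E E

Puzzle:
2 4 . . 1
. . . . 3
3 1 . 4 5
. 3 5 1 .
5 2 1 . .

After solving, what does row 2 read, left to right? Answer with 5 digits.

15423

C1 = 3: row 1 has {1,2,4}; col 3 has {1,5}; region has {1,4} → only 3 remains.
D1 = 5: row 1 has {1,2,3,4}; col 4 has {1,4}; region has {1,3,4} → only 5 remains.
B2 = 5: row 2 has {3}; col 2 has {1,2,3,4}; region has {2,3} → only 5 remains.
C2 = 4: row 2 has {3,5}; col 3 has {1,3,5}; region has {2,3,5} → only 4 remains.
D2 = 2: row 2 has {3,4,5}; col 4 has {1,4,5}; region has {1,3,4,5} → only 2 remains.
C3 = 2: row 3 has {1,3,4,5}; col 3 has {1,3,4,5}; region has {1,3,4,5} → only 2 remains.
A4 = 4: row 4 has {1,3,5}; col 1 has {2,3,5}; region has {1,2,3,5} → only 4 remains.
E4 = 2: row 4 has {1,3,4,5}; col 5 has {1,3,5}; region has {1,5} → only 2 remains.
D5 = 3: row 5 has {1,2,5}; col 4 has {1,2,4,5}; region has {1,2,5} → only 3 remains.
E5 = 4: row 5 has {1,2,3,5}; col 5 has {1,2,3,5}; region has {1,2,3,5} → only 4 remains.
A2 = 1: row 2 has {2,3,4,5}; col 1 has {2,3,4,5}; region has {2,3,4,5} → only 1 remains.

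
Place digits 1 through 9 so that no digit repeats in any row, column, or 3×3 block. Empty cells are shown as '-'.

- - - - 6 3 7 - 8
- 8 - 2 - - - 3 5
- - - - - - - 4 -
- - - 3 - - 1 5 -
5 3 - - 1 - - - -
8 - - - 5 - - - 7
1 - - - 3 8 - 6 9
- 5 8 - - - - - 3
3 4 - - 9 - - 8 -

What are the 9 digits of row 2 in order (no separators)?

789241635

R3C3 = 3: in row 3, 3 can only go here (every other open cell in that row sees a 3).
R4C5 = 8: in row 4, 8 can only go here (every other open cell in that row sees an 8).
R3C5 = 7: row 3 has {3,4}; col 5 has {1,3,5,6,8,9}; box has {2,3,6} → only 7 remains.
R2C5 = 4: row 2 has {2,3,5,8}; col 5 has {1,3,5,6,7,8,9}; box has {2,3,6,7} → only 4 remains.
R8C5 = 2: row 8 has {3,5,8}; col 5 has {1,3,4,5,6,7,8,9}; box has {3,8,9} → only 2 remains.
R8C7 = 4: row 8 has {2,3,5,8}; col 7 has {1,7}; box has {3,6,8,9} → only 4 remains.
R3C4 = 8: in row 3, 8 can only go here (every other open cell in that row sees an 8).
R3C6 = 5: in row 3, 5 can only go here (every other open cell in that row sees a 5).
R1C3 = 5: in row 1, 5 can only go here (every other open cell in that row sees a 5).
R1C1 = 4: in row 1, 4 can only go here (every other open cell in that row sees a 4).
R5C7 = 8: in row 5, 8 can only go here (every other open cell in that row sees an 8).
R6C7 = 3: in row 6, 3 can only go here (every other open cell in that row sees a 3).
R7C4 = 4: in row 7, 4 can only go here (every other open cell in that row sees a 4).
R7C7 = 5: in row 7, 5 can only go here (every other open cell in that row sees a 5).
R9C7 = 2: row 9 has {3,4,8,9}; col 7 has {1,3,4,5,7,8}; box has {3,4,5,6,8,9} → only 2 remains.
R9C9 = 1: row 9 has {2,3,4,8,9}; col 9 has {3,5,7,8,9}; box has {2,3,4,5,6,8,9} → only 1 remains.
R8C8 = 7: row 8 has {2,3,4,5,8}; col 8 has {3,4,5,6,8}; box has {1,2,3,4,5,6,8,9} → only 7 remains.
R3C2 = 1: in row 3, 1 can only go here (every other open cell in that row sees a 1).
R2C6 = 1: in row 2, 1 can only go here (every other open cell in that row sees a 1).
R1C4 = 9: row 1 has {3,4,5,6,7,8}; col 4 has {2,3,4,8}; box has {1,2,3,4,5,6,7,8} → only 9 remains.
R6C4 = 6: row 6 has {3,5,7,8}; col 4 has {2,3,4,8,9}; box has {1,3,5,8} → only 6 remains.
R8C4 = 1: row 8 has {2,3,4,5,7,8}; col 4 has {2,3,4,6,8,9}; box has {2,3,4,8,9} → only 1 remains.
R8C6 = 6: row 8 has {1,2,3,4,5,7,8}; col 6 has {1,3,5,8}; box has {1,2,3,4,8,9} → only 6 remains.
R9C6 = 7: row 9 has {1,2,3,4,8,9}; col 6 has {1,3,5,6,8}; box has {1,2,3,4,6,8,9} → only 7 remains.
R1C2 = 2: row 1 has {3,4,5,6,7,8,9}; col 2 has {1,3,4,5,8}; box has {1,3,4,5,8} → only 2 remains.
R1C8 = 1: row 1 has {2,3,4,5,6,7,8,9}; col 8 has {3,4,5,6,7,8}; box has {3,4,5,7,8} → only 1 remains.
R5C4 = 7: row 5 has {1,3,5,8}; col 4 has {1,2,3,4,6,8,9}; box has {1,3,5,6,8} → only 7 remains.
R6C2 = 9: row 6 has {3,5,6,7,8}; col 2 has {1,2,3,4,5,8}; box has {3,5,8} → only 9 remains.
R6C8 = 2: row 6 has {3,5,6,7,8,9}; col 8 has {1,3,4,5,6,7,8}; box has {1,3,5,7,8} → only 2 remains.
R7C2 = 7: row 7 has {1,3,4,5,6,8,9}; col 2 has {1,2,3,4,5,8,9}; box has {1,3,4,5,8} → only 7 remains.
R7C3 = 2: row 7 has {1,3,4,5,6,7,8,9}; col 3 has {3,5,8}; box has {1,3,4,5,7,8} → only 2 remains.
R8C1 = 9: row 8 has {1,2,3,4,5,6,7,8}; col 1 has {1,3,4,5,8}; box has {1,2,3,4,5,7,8} → only 9 remains.
R9C3 = 6: row 9 has {1,2,3,4,7,8,9}; col 3 has {2,3,5,8}; box has {1,2,3,4,5,7,8,9} → only 6 remains.
R9C4 = 5: row 9 has {1,2,3,4,6,7,8,9}; col 4 has {1,2,3,4,6,7,8,9}; box has {1,2,3,4,6,7,8,9} → only 5 remains.
R3C1 = 6: row 3 has {1,3,4,5,7,8}; col 1 has {1,3,4,5,8,9}; box has {1,2,3,4,5,8} → only 6 remains.
R3C7 = 9: row 3 has {1,3,4,5,6,7,8}; col 7 has {1,2,3,4,5,7,8}; box has {1,3,4,5,7,8} → only 9 remains.
R3C9 = 2: row 3 has {1,3,4,5,6,7,8,9}; col 9 has {1,3,5,7,8,9}; box has {1,3,4,5,7,8,9} → only 2 remains.
R4C2 = 6: row 4 has {1,3,5,8}; col 2 has {1,2,3,4,5,7,8,9}; box has {3,5,8,9} → only 6 remains.
R4C9 = 4: row 4 has {1,3,5,6,8}; col 9 has {1,2,3,5,7,8,9}; box has {1,2,3,5,7,8} → only 4 remains.
R5C3 = 4: row 5 has {1,3,5,7,8}; col 3 has {2,3,5,6,8}; box has {3,5,6,8,9} → only 4 remains.
R5C8 = 9: row 5 has {1,3,4,5,7,8}; col 8 has {1,2,3,4,5,6,7,8}; box has {1,2,3,4,5,7,8} → only 9 remains.
R5C9 = 6: row 5 has {1,3,4,5,7,8,9}; col 9 has {1,2,3,4,5,7,8,9}; box has {1,2,3,4,5,7,8,9} → only 6 remains.
R6C3 = 1: row 6 has {2,3,5,6,7,8,9}; col 3 has {2,3,4,5,6,8}; box has {3,4,5,6,8,9} → only 1 remains.
R6C6 = 4: row 6 has {1,2,3,5,6,7,8,9}; col 6 has {1,3,5,6,7,8}; box has {1,3,5,6,7,8} → only 4 remains.
R2C1 = 7: row 2 has {1,2,3,4,5,8}; col 1 has {1,3,4,5,6,8,9}; box has {1,2,3,4,5,6,8} → only 7 remains.
R2C3 = 9: row 2 has {1,2,3,4,5,7,8}; col 3 has {1,2,3,4,5,6,8}; box has {1,2,3,4,5,6,7,8} → only 9 remains.
R2C7 = 6: row 2 has {1,2,3,4,5,7,8,9}; col 7 has {1,2,3,4,5,7,8,9}; box has {1,2,3,4,5,7,8,9} → only 6 remains.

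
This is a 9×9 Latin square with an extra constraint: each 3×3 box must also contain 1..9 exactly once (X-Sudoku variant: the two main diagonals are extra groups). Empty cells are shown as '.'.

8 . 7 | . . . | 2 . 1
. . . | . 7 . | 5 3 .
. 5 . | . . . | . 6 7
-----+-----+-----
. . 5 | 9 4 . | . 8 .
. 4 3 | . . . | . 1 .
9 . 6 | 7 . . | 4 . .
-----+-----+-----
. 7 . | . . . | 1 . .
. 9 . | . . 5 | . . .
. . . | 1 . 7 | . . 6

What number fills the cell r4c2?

r2c2 = 2 (sole candidate).
r3c3 = 4 (sole candidate).
r3c7 = 8 (sole candidate).
r4c2 = 1: row 4 has {4,5,8,9}; col 2 has {2,4,5,7,9}; box has {3,4,5,6,9} → only 1 remains.

1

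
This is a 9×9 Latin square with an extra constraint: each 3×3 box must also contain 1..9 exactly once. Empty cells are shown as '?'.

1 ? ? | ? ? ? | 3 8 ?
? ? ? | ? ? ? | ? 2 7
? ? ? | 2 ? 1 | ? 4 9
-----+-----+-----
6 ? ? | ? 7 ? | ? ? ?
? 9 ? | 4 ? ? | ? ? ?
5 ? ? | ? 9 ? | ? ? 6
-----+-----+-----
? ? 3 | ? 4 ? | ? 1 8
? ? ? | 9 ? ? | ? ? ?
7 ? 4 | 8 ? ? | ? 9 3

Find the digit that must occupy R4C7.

9

R1C9 = 5: row 1 has {1,3,8}; col 9 has {3,6,7,8,9}; box has {2,3,4,7,8,9} → only 5 remains.
R3C7 = 6: row 3 has {1,2,4,9}; col 7 has {3}; box has {2,3,4,5,7,8,9} → only 6 remains.
R1C5 = 6: row 1 has {1,3,5,8}; col 5 has {4,7,9}; box has {1,2} → only 6 remains.
R2C7 = 1: row 2 has {2,7}; col 7 has {3,6}; box has {2,3,4,5,6,7,8,9} → only 1 remains.
R1C4 = 7: row 1 has {1,3,5,6,8}; col 4 has {2,4,8,9}; box has {1,2,6} → only 7 remains.
R4C7 = 9: in row 4, 9 can only go here (every other open cell in that row sees a 9).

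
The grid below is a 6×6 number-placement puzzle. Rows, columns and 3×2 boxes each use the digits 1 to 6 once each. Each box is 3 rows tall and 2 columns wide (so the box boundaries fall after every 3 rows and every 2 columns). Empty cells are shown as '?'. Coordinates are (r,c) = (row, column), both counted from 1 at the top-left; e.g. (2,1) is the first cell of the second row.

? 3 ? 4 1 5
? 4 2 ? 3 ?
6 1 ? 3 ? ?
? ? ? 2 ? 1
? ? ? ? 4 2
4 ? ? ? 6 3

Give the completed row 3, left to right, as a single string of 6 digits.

615324

(1,1) = 2: row 1 has {1,3,4,5}; col 1 has {4,6}; box has {1,3,4,6} → only 2 remains.
(1,3) = 6: row 1 has {1,2,3,4,5}; col 3 has {2}; box has {2,3,4} → only 6 remains.
(2,1) = 5: row 2 has {2,3,4}; col 1 has {2,4,6}; box has {1,2,3,4,6} → only 5 remains.
(2,4) = 1: row 2 has {2,3,4,5}; col 4 has {2,3,4}; box has {2,3,4,6} → only 1 remains.
(2,6) = 6: row 2 has {1,2,3,4,5}; col 6 has {1,2,3,5}; box has {1,3,5} → only 6 remains.
(3,3) = 5: row 3 has {1,3,6}; col 3 has {2,6}; box has {1,2,3,4,6} → only 5 remains.
(3,5) = 2: row 3 has {1,3,5,6}; col 5 has {1,3,4,6}; box has {1,3,5,6} → only 2 remains.
(3,6) = 4: row 3 has {1,2,3,5,6}; col 6 has {1,2,3,5,6}; box has {1,2,3,5,6} → only 4 remains.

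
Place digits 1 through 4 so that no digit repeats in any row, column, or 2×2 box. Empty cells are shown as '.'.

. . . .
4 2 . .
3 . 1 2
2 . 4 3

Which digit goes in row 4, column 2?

1

row 1, column 1 = 1 (sole candidate).
row 1, column 2 = 3 (sole candidate).
row 1, column 3 = 2 (sole candidate).
row 1, column 4 = 4 (sole candidate).
row 2, column 3 = 3 (sole candidate).
row 2, column 4 = 1 (sole candidate).
row 3, column 2 = 4 (sole candidate).
row 4, column 2 = 1: row 4 has {2,3,4}; col 2 has {2,3,4}; box has {2,3,4} → only 1 remains.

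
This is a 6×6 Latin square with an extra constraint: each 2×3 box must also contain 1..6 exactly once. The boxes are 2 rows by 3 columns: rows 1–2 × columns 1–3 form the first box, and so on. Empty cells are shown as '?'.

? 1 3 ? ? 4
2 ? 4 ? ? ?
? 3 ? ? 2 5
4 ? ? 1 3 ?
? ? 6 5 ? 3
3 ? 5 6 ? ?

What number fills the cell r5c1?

1

r1c4 = 2 (sole candidate).
r2c4 = 3 (sole candidate).
r3c3 = 1 (sole candidate).
r3c4 = 4 (sole candidate).
r4c3 = 2 (sole candidate).
r4c6 = 6 (sole candidate).
r5c1 = 1: row 5 has {3,5,6}; col 1 has {2,3,4}; box has {3,5,6} → only 1 remains.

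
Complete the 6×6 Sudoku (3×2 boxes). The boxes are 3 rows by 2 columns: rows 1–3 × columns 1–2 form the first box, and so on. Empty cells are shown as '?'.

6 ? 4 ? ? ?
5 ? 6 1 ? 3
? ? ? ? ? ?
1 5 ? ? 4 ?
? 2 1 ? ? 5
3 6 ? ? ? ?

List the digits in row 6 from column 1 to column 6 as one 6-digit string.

365412

R2C2 = 4: row 2 has {1,3,5,6}; col 2 has {2,5,6}; box has {5,6} → only 4 remains.
R2C5 = 2: row 2 has {1,3,4,5,6}; col 5 has {4}; box has {3} → only 2 remains.
R3C1 = 2: row 3 has {}; col 1 has {1,3,5,6}; box has {4,5,6} → only 2 remains.
R5C1 = 4: row 5 has {1,2,5}; col 1 has {1,2,3,5,6}; box has {1,2,3,5,6} → only 4 remains.
R6C5 = 1: row 6 has {3,6}; col 5 has {2,4}; box has {4,5} → only 1 remains.
R6C6 = 2: row 6 has {1,3,6}; col 6 has {3,5}; box has {1,4,5} → only 2 remains.
R1C5 = 5: row 1 has {4,6}; col 5 has {1,2,4}; box has {2,3} → only 5 remains.
R1C6 = 1: row 1 has {4,5,6}; col 6 has {2,3,5}; box has {2,3,5} → only 1 remains.
R3C5 = 6: row 3 has {2}; col 5 has {1,2,4,5}; box has {1,2,3,5} → only 6 remains.
R3C6 = 4: row 3 has {2,6}; col 6 has {1,2,3,5}; box has {1,2,3,5,6} → only 4 remains.
R4C6 = 6: row 4 has {1,4,5}; col 6 has {1,2,3,4,5}; box has {1,2,4,5} → only 6 remains.
R5C5 = 3: row 5 has {1,2,4,5}; col 5 has {1,2,4,5,6}; box has {1,2,4,5,6} → only 3 remains.
R6C3 = 5: row 6 has {1,2,3,6}; col 3 has {1,4,6}; box has {1} → only 5 remains.
R6C4 = 4: row 6 has {1,2,3,5,6}; col 4 has {1}; box has {1,5} → only 4 remains.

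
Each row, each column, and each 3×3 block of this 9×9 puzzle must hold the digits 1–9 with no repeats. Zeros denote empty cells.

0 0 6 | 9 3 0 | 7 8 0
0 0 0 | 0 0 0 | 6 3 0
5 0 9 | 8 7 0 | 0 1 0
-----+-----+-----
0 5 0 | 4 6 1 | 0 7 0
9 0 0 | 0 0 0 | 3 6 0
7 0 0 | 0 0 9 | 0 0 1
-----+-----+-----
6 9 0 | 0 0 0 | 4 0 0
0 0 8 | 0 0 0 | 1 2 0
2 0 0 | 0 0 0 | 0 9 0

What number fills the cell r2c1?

r3c7 = 2: row 3 has {1,5,7,8,9}; col 7 has {1,3,4,6,7}; box has {1,3,6,7,8} → only 2 remains.
r3c9 = 4: row 3 has {1,2,5,7,8,9}; col 9 has {1}; box has {1,2,3,6,7,8} → only 4 remains.
r7c8 = 5: row 7 has {4,6,9}; col 8 has {1,2,3,6,7,8,9}; box has {1,2,4,9} → only 5 remains.
r9c7 = 8: row 9 has {2,9}; col 7 has {1,2,3,4,6,7}; box has {1,2,4,5,9} → only 8 remains.
r1c9 = 5: row 1 has {3,6,7,8,9}; col 9 has {1,4}; box has {1,2,3,4,6,7,8} → only 5 remains.
r2c9 = 9: row 2 has {3,6}; col 9 has {1,4,5}; box has {1,2,3,4,5,6,7,8} → only 9 remains.
r3c2 = 3: row 3 has {1,2,4,5,7,8,9}; col 2 has {5,9}; box has {5,6,9} → only 3 remains.
r3c6 = 6: row 3 has {1,2,3,4,5,7,8,9}; col 6 has {1,9}; box has {3,7,8,9} → only 6 remains.
r4c7 = 9: row 4 has {1,4,5,6,7}; col 7 has {1,2,3,4,6,7,8}; box has {1,3,6,7} → only 9 remains.
r6c7 = 5: row 6 has {1,7,9}; col 7 has {1,2,3,4,6,7,8,9}; box has {1,3,6,7,9} → only 5 remains.
r6c8 = 4: row 6 has {1,5,7,9}; col 8 has {1,2,3,5,6,7,8,9}; box has {1,3,5,6,7,9} → only 4 remains.
r6c2 = 6: in row 6, 6 can only go here (every other open cell in that row sees a 6).
r6c5 = 8: in row 6, 8 can only go here (every other open cell in that row sees an 8).
r7c6 = 8: in row 7, 8 can only go here (every other open cell in that row sees an 8).
r8c5 = 9: in row 8, 9 can only go here (every other open cell in that row sees a 9).
r9c3 = 5: in column 3, 5 can only go here (every other open cell in that column sees a 5).
r6c4 = 3: in box 5, 3 can only go here (every other open cell in that box sees a 3).
r6c3 = 2: row 6 has {1,3,4,5,6,7,8,9}; col 3 has {5,6,8,9}; box has {5,6,7,9} → only 2 remains.
r4c3 = 3: row 4 has {1,4,5,6,7,9}; col 3 has {2,5,6,8,9}; box has {2,5,6,7,9} → only 3 remains.
r4c1 = 8: row 4 has {1,3,4,5,6,7,9}; col 1 has {2,5,6,7,9}; box has {2,3,5,6,7,9} → only 8 remains.
r4c9 = 2: row 4 has {1,3,4,5,6,7,8,9}; col 9 has {1,4,5,9}; box has {1,3,4,5,6,7,9} → only 2 remains.
r5c9 = 8: row 5 has {3,6,9}; col 9 has {1,2,4,5,9}; box has {1,2,3,4,5,6,7,9} → only 8 remains.
r2c2 = 8: in row 2, 8 can only go here (every other open cell in that row sees an 8).
r2c3 = 7: in row 2, 7 can only go here (every other open cell in that row sees a 7).
r7c3 = 1: row 7 has {4,5,6,8,9}; col 3 has {2,3,5,6,7,8,9}; box has {2,5,6,8,9} → only 1 remains.
r7c5 = 2: row 7 has {1,4,5,6,8,9}; col 5 has {3,6,7,8,9}; box has {8,9} → only 2 remains.
r5c3 = 4: row 5 has {3,6,8,9}; col 3 has {1,2,3,5,6,7,8,9}; box has {2,3,5,6,7,8,9} → only 4 remains.
r5c5 = 5: row 5 has {3,4,6,8,9}; col 5 has {2,3,6,7,8,9}; box has {1,3,4,6,8,9} → only 5 remains.
r7c4 = 7: row 7 has {1,2,4,5,6,8,9}; col 4 has {3,4,8,9}; box has {2,8,9} → only 7 remains.
r7c9 = 3: row 7 has {1,2,4,5,6,7,8,9}; col 9 has {1,2,4,5,8,9}; box has {1,2,4,5,8,9} → only 3 remains.
r5c2 = 1: row 5 has {3,4,5,6,8,9}; col 2 has {3,5,6,8,9}; box has {2,3,4,5,6,7,8,9} → only 1 remains.
r5c4 = 2: row 5 has {1,3,4,5,6,8,9}; col 4 has {3,4,7,8,9}; box has {1,3,4,5,6,8,9} → only 2 remains.
r5c6 = 7: row 5 has {1,2,3,4,5,6,8,9}; col 6 has {1,6,8,9}; box has {1,2,3,4,5,6,8,9} → only 7 remains.
r1c1 = 1: in row 1, 1 can only go here (every other open cell in that row sees a 1).
r2c1 = 4: row 2 has {3,6,7,8,9}; col 1 has {1,2,5,6,7,8,9}; box has {1,3,5,6,7,8,9} → only 4 remains.

4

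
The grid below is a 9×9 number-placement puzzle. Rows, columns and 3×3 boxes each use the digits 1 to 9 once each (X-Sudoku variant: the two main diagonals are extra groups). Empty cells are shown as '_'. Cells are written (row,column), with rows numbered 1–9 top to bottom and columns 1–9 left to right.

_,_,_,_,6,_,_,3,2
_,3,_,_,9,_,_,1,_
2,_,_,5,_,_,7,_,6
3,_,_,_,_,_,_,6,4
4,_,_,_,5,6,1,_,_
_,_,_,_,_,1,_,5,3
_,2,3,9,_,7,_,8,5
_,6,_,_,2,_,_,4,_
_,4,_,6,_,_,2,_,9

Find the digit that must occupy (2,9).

8

(2,9) = 8: row 2 has {1,3,9}; col 9 has {2,3,4,5,6,9}; box has {1,2,3,6,7} → only 8 remains.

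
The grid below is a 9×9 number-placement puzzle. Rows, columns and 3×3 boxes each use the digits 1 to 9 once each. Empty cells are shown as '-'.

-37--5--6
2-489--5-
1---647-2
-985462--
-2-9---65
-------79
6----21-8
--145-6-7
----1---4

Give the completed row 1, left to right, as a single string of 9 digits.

837125946

row 1, column 5 = 2: row 1 has {3,5,6,7}; col 5 has {1,4,5,6,9}; box has {4,5,6,8,9} → only 2 remains.
row 2, column 2 = 6: row 2 has {2,4,5,8,9}; col 2 has {2,3,9}; box has {1,2,3,4,7} → only 6 remains.
row 2, column 7 = 3: row 2 has {2,4,5,6,8,9}; col 7 has {1,2,6,7}; box has {2,5,6,7} → only 3 remains.
row 2, column 9 = 1: row 2 has {2,3,4,5,6,8,9}; col 9 has {2,4,5,6,7,8,9}; box has {2,3,5,6,7} → only 1 remains.
row 3, column 4 = 3: row 3 has {1,2,4,6,7}; col 4 has {4,5,8,9}; box has {2,4,5,6,8,9} → only 3 remains.
row 4, column 9 = 3: row 4 has {2,4,5,6,8,9}; col 9 has {1,2,4,5,6,7,8,9}; box has {2,5,6,7,9} → only 3 remains.
row 5, column 3 = 3: row 5 has {2,5,6,9}; col 3 has {1,4,7,8}; box has {2,8,9} → only 3 remains.
row 7, column 4 = 7: row 7 has {1,2,6,8}; col 4 has {3,4,5,8,9}; box has {1,2,4,5} → only 7 remains.
row 7, column 5 = 3: row 7 has {1,2,6,7,8}; col 5 has {1,2,4,5,6,9}; box has {1,2,4,5,7} → only 3 remains.
row 7, column 8 = 9: row 7 has {1,2,3,6,7,8}; col 8 has {5,6,7}; box has {1,4,6,7,8} → only 9 remains.
row 8, column 2 = 8: row 8 has {1,4,5,6,7}; col 2 has {2,3,6,9}; box has {1,6} → only 8 remains.
row 8, column 6 = 9: row 8 has {1,4,5,6,7,8}; col 6 has {2,4,5,6}; box has {1,2,3,4,5,7} → only 9 remains.
row 9, column 4 = 6: row 9 has {1,4}; col 4 has {3,4,5,7,8,9}; box has {1,2,3,4,5,7,9} → only 6 remains.
row 9, column 6 = 8: row 9 has {1,4,6}; col 6 has {2,4,5,6,9}; box has {1,2,3,4,5,6,7,9} → only 8 remains.
row 9, column 7 = 5: row 9 has {1,4,6,8}; col 7 has {1,2,3,6,7}; box has {1,4,6,7,8,9} → only 5 remains.
row 1, column 4 = 1: row 1 has {2,3,5,6,7}; col 4 has {3,4,5,6,7,8,9}; box has {2,3,4,5,6,8,9} → only 1 remains.
row 2, column 6 = 7: row 2 has {1,2,3,4,5,6,8,9}; col 6 has {2,4,5,6,8,9}; box has {1,2,3,4,5,6,8,9} → only 7 remains.
row 3, column 2 = 5: row 3 has {1,2,3,4,6,7}; col 2 has {2,3,6,8,9}; box has {1,2,3,4,6,7} → only 5 remains.
row 3, column 3 = 9: row 3 has {1,2,3,4,5,6,7}; col 3 has {1,3,4,7,8}; box has {1,2,3,4,5,6,7} → only 9 remains.
row 3, column 8 = 8: row 3 has {1,2,3,4,5,6,7,9}; col 8 has {5,6,7,9}; box has {1,2,3,5,6,7} → only 8 remains.
row 4, column 1 = 7: row 4 has {2,3,4,5,6,8,9}; col 1 has {1,2,6}; box has {2,3,8,9} → only 7 remains.
row 4, column 8 = 1: row 4 has {2,3,4,5,6,7,8,9}; col 8 has {5,6,7,8,9}; box has {2,3,5,6,7,9} → only 1 remains.
row 5, column 1 = 4: row 5 has {2,3,5,6,9}; col 1 has {1,2,6,7}; box has {2,3,7,8,9} → only 4 remains.
row 5, column 6 = 1: row 5 has {2,3,4,5,6,9}; col 6 has {2,4,5,6,7,8,9}; box has {4,5,6,9} → only 1 remains.
row 5, column 7 = 8: row 5 has {1,2,3,4,5,6,9}; col 7 has {1,2,3,5,6,7}; box has {1,2,3,5,6,7,9} → only 8 remains.
row 6, column 1 = 5: row 6 has {7,9}; col 1 has {1,2,4,6,7}; box has {2,3,4,7,8,9} → only 5 remains.
row 6, column 2 = 1: row 6 has {5,7,9}; col 2 has {2,3,5,6,8,9}; box has {2,3,4,5,7,8,9} → only 1 remains.
row 6, column 3 = 6: row 6 has {1,5,7,9}; col 3 has {1,3,4,7,8,9}; box has {1,2,3,4,5,7,8,9} → only 6 remains.
row 6, column 4 = 2: row 6 has {1,5,6,7,9}; col 4 has {1,3,4,5,6,7,8,9}; box has {1,4,5,6,9} → only 2 remains.
row 6, column 5 = 8: row 6 has {1,2,5,6,7,9}; col 5 has {1,2,3,4,5,6,9}; box has {1,2,4,5,6,9} → only 8 remains.
row 6, column 6 = 3: row 6 has {1,2,5,6,7,8,9}; col 6 has {1,2,4,5,6,7,8,9}; box has {1,2,4,5,6,8,9} → only 3 remains.
row 6, column 7 = 4: row 6 has {1,2,3,5,6,7,8,9}; col 7 has {1,2,3,5,6,7,8}; box has {1,2,3,5,6,7,8,9} → only 4 remains.
row 7, column 2 = 4: row 7 has {1,2,3,6,7,8,9}; col 2 has {1,2,3,5,6,8,9}; box has {1,6,8} → only 4 remains.
row 7, column 3 = 5: row 7 has {1,2,3,4,6,7,8,9}; col 3 has {1,3,4,6,7,8,9}; box has {1,4,6,8} → only 5 remains.
row 8, column 1 = 3: row 8 has {1,4,5,6,7,8,9}; col 1 has {1,2,4,5,6,7}; box has {1,4,5,6,8} → only 3 remains.
row 8, column 8 = 2: row 8 has {1,3,4,5,6,7,8,9}; col 8 has {1,5,6,7,8,9}; box has {1,4,5,6,7,8,9} → only 2 remains.
row 9, column 1 = 9: row 9 has {1,4,5,6,8}; col 1 has {1,2,3,4,5,6,7}; box has {1,3,4,5,6,8} → only 9 remains.
row 9, column 2 = 7: row 9 has {1,4,5,6,8,9}; col 2 has {1,2,3,4,5,6,8,9}; box has {1,3,4,5,6,8,9} → only 7 remains.
row 9, column 3 = 2: row 9 has {1,4,5,6,7,8,9}; col 3 has {1,3,4,5,6,7,8,9}; box has {1,3,4,5,6,7,8,9} → only 2 remains.
row 9, column 8 = 3: row 9 has {1,2,4,5,6,7,8,9}; col 8 has {1,2,5,6,7,8,9}; box has {1,2,4,5,6,7,8,9} → only 3 remains.
row 1, column 1 = 8: row 1 has {1,2,3,5,6,7}; col 1 has {1,2,3,4,5,6,7,9}; box has {1,2,3,4,5,6,7,9} → only 8 remains.
row 1, column 7 = 9: row 1 has {1,2,3,5,6,7,8}; col 7 has {1,2,3,4,5,6,7,8}; box has {1,2,3,5,6,7,8} → only 9 remains.
row 1, column 8 = 4: row 1 has {1,2,3,5,6,7,8,9}; col 8 has {1,2,3,5,6,7,8,9}; box has {1,2,3,5,6,7,8,9} → only 4 remains.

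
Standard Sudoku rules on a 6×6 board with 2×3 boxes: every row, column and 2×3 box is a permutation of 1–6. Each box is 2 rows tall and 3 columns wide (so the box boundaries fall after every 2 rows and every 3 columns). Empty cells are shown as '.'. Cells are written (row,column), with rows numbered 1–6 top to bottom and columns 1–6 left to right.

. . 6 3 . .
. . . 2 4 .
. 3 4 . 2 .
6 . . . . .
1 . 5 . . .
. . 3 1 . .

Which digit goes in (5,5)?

(2,3) = 1 (sole candidate).
(3,1) = 5 (sole candidate).
(3,4) = 6 (sole candidate).
(3,6) = 1 (sole candidate).
(4,3) = 2 (sole candidate).
(5,4) = 4 (sole candidate).
(1,6) = 5 (sole candidate).
(2,1) = 3 (sole candidate).
(2,2) = 5 (sole candidate).
(2,6) = 6 (sole candidate).
(4,2) = 1 (sole candidate).
(4,4) = 5 (sole candidate).
(4,5) = 3 (sole candidate).
(4,6) = 4 (sole candidate).
(5,5) = 6: row 5 has {1,4,5}; col 5 has {2,3,4}; box has {1,4} → only 6 remains.

6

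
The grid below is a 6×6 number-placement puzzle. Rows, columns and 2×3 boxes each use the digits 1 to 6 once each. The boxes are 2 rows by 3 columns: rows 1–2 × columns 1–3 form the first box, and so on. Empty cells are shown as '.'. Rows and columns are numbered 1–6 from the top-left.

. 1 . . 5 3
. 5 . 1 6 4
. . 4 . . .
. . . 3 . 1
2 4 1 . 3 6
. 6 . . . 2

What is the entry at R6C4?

4

R1C4 = 2: row 1 has {1,3,5}; col 4 has {1,3}; box has {1,3,4,5,6} → only 2 remains.
R2C1 = 3: row 2 has {1,4,5,6}; col 1 has {2}; box has {1,5} → only 3 remains.
R2C3 = 2: row 2 has {1,3,4,5,6}; col 3 has {1,4}; box has {1,3,5} → only 2 remains.
R3C5 = 2: row 3 has {4}; col 5 has {3,5,6}; box has {1,3} → only 2 remains.
R3C6 = 5: row 3 has {2,4}; col 6 has {1,2,3,4,6}; box has {1,2,3} → only 5 remains.
R4C2 = 2: row 4 has {1,3}; col 2 has {1,4,5,6}; box has {4} → only 2 remains.
R4C5 = 4: row 4 has {1,2,3}; col 5 has {2,3,5,6}; box has {1,2,3,5} → only 4 remains.
R5C4 = 5: row 5 has {1,2,3,4,6}; col 4 has {1,2,3}; box has {2,3,6} → only 5 remains.
R6C1 = 5: row 6 has {2,6}; col 1 has {2,3}; box has {1,2,4,6} → only 5 remains.
R6C3 = 3: row 6 has {2,5,6}; col 3 has {1,2,4}; box has {1,2,4,5,6} → only 3 remains.
R6C4 = 4: row 6 has {2,3,5,6}; col 4 has {1,2,3,5}; box has {2,3,5,6} → only 4 remains.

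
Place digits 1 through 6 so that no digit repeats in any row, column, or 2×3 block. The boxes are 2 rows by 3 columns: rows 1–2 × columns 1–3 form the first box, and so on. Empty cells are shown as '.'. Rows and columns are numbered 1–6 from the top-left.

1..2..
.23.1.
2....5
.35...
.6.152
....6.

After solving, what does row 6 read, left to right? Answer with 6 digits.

512364

row 5, column 3 = 4 (sole candidate).
row 1, column 3 = 6 (sole candidate).
row 3, column 3 = 1 (sole candidate).
row 5, column 1 = 3 (sole candidate).
row 6, column 1 = 5: row 6 has {6}; col 1 has {1,2,3}; box has {3,4,6} → only 5 remains.
row 6, column 2 = 1: row 6 has {5,6}; col 2 has {2,3,6}; box has {3,4,5,6} → only 1 remains.
row 6, column 3 = 2: row 6 has {1,5,6}; col 3 has {1,3,4,5,6}; box has {1,3,4,5,6} → only 2 remains.
row 2, column 1 = 4 (sole candidate).
row 2, column 6 = 6 (sole candidate).
row 3, column 2 = 4 (sole candidate).
row 3, column 5 = 3 (sole candidate).
row 4, column 1 = 6 (sole candidate).
row 4, column 4 = 4 (sole candidate).
row 4, column 5 = 2 (sole candidate).
row 4, column 6 = 1 (sole candidate).
row 6, column 4 = 3: row 6 has {1,2,5,6}; col 4 has {1,2,4}; box has {1,2,5,6} → only 3 remains.
row 6, column 6 = 4: row 6 has {1,2,3,5,6}; col 6 has {1,2,5,6}; box has {1,2,3,5,6} → only 4 remains.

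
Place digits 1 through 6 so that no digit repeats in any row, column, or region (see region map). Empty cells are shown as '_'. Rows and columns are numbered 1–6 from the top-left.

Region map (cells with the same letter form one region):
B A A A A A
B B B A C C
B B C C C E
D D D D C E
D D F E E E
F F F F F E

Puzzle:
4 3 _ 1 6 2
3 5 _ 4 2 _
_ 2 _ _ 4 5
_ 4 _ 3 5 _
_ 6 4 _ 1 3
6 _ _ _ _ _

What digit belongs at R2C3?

R1C3 = 5 (sole candidate).
R3C1 = 1 (sole candidate).
R3C4 = 6 (sole candidate).
R4C1 = 2 (sole candidate).
R4C3 = 1 (sole candidate).
R4C6 = 6 (sole candidate).
R5C1 = 5 (sole candidate).
R5C4 = 2 (sole candidate).
R6C2 = 1 (sole candidate).
R6C4 = 5 (sole candidate).
R6C5 = 3 (sole candidate).
R6C6 = 4 (sole candidate).
R2C3 = 6: row 2 has {2,3,4,5}; col 3 has {1,4,5}; region has {1,2,3,4,5} → only 6 remains.

6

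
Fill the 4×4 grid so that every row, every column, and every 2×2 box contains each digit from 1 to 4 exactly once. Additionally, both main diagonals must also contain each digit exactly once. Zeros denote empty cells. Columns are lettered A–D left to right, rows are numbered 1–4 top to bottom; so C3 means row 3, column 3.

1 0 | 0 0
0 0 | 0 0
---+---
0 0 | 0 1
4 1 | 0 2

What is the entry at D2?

4

D1 = 3: row 1 has {1}; col 4 has {1,2}; box has {}; anti-diagonal has {4} → only 3 remains.
D2 = 4: row 2 has {}; col 4 has {1,2,3}; box has {3} → only 4 remains.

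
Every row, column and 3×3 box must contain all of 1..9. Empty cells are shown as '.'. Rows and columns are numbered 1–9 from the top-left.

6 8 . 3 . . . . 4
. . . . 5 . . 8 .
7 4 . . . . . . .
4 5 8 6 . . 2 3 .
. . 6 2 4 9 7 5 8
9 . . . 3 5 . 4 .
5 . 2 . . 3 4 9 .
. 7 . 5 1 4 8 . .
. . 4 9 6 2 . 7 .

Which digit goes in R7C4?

7

R4C5 = 7: row 4 has {2,3,4,5,6,8}; col 5 has {1,3,4,5,6}; box has {2,3,4,5,6,9} → only 7 remains.
R4C6 = 1: row 4 has {2,3,4,5,6,7,8}; col 6 has {2,3,4,5,9}; box has {2,3,4,5,6,7,9} → only 1 remains.
R4C9 = 9: row 4 has {1,2,3,4,5,6,7,8}; col 9 has {4,8}; box has {2,3,4,5,7,8} → only 9 remains.
R6C4 = 8: row 6 has {3,4,5,9}; col 4 has {2,3,5,6,9}; box has {1,2,3,4,5,6,7,9} → only 8 remains.
R7C4 = 7: row 7 has {2,3,4,5,9}; col 4 has {2,3,5,6,8,9}; box has {1,2,3,4,5,6,9} → only 7 remains.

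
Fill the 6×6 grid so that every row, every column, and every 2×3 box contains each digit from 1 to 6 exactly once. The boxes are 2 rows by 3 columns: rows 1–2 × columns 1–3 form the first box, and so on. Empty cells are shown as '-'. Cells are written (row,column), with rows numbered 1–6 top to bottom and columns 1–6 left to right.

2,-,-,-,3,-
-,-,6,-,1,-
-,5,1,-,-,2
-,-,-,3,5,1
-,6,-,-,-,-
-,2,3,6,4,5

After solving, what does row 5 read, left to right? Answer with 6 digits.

465123

(2,6) = 4 (sole candidate).
(3,4) = 4 (sole candidate).
(3,5) = 6 (sole candidate).
(4,2) = 4 (sole candidate).
(4,3) = 2 (sole candidate).
(5,5) = 2: row 5 has {6}; col 5 has {1,3,4,5,6}; box has {4,5,6} → only 2 remains.
(5,6) = 3: row 5 has {2,6}; col 6 has {1,2,4,5}; box has {2,4,5,6} → only 3 remains.
(6,1) = 1 (sole candidate).
(1,2) = 1 (sole candidate).
(1,4) = 5 (sole candidate).
(1,6) = 6 (sole candidate).
(2,2) = 3 (sole candidate).
(2,4) = 2 (sole candidate).
(3,1) = 3 (sole candidate).
(4,1) = 6 (sole candidate).
(5,4) = 1: row 5 has {2,3,6}; col 4 has {2,3,4,5,6}; box has {2,3,4,5,6} → only 1 remains.
(1,3) = 4 (sole candidate).
(2,1) = 5 (sole candidate).
(5,1) = 4: row 5 has {1,2,3,6}; col 1 has {1,2,3,5,6}; box has {1,2,3,6} → only 4 remains.
(5,3) = 5: row 5 has {1,2,3,4,6}; col 3 has {1,2,3,4,6}; box has {1,2,3,4,6} → only 5 remains.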